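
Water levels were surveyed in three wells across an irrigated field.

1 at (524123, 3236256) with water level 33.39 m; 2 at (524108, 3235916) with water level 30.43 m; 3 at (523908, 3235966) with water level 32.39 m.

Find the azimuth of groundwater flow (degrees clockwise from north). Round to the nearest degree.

With h = a·x + b·y + c and 1 as origin, the differences give:
  (-15)·a + (-340)·b = -2.96
  (-215)·a + (-290)·b = -1.00
Eliminate b (×(-290) and ×(-340), subtract): -68750·a = 518.400 → a = ∂h/∂x = -0.007540
Back-substitute: b = ∂h/∂y = +0.009039.
Flow direction (−∇h) has components (+0.007540 E, -0.009039 N).
Azimuth = atan2(E, N) = atan2(+0.007540, -0.009039) = 140.2° ≈ 140°.

140°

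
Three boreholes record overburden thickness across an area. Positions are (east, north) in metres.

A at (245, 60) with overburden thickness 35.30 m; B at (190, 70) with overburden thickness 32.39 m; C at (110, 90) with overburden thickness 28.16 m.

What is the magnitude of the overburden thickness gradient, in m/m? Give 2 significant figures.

0.053 m/m

Differences from A: to B (Δx, Δy, Δh) = (-55, 10, -2.91); to C = (-135, 30, -7.14).
Determinant of the coordinate differences = (-55)·30 − (-135)·10 = -300.
∂d/∂x = [(-2.91)·30 − (-7.14)·10] / -300 = +0.05300
∂d/∂y = [(-55)·(-7.14) − (-135)·(-2.91)] / -300 = +0.0005000
|∇f| = √(0.05300² + 0.0005000²) = 0.053 m/m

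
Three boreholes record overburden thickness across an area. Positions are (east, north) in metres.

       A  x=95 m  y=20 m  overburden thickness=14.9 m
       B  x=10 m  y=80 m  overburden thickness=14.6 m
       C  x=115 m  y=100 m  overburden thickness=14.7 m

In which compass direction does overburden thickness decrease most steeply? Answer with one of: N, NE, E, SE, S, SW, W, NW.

NW

With d = a·x + b·y + c and A as origin, the differences give:
  (-85)·a + 60·b = -0.3
  20·a + 80·b = -0.2
Eliminate b (×80 and ×60, subtract): -8000·a = -12.00 → a = ∂d/∂x = +0.001500
Back-substitute: b = ∂d/∂y = -0.002875.
Steepest decrease is along −∇f = (-0.001500 E, +0.002875 N) → northwest.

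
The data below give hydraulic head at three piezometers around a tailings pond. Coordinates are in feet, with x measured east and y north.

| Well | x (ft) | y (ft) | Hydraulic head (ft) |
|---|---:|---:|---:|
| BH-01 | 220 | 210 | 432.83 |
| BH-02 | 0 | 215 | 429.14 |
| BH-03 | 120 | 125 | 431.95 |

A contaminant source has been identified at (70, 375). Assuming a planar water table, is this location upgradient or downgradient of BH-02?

downgradient

With h = a·x + b·y + c and BH-01 as origin, the differences give:
  (-220)·a + 5·b = -3.69
  (-100)·a + (-85)·b = -0.88
Eliminate b (×(-85) and ×5, subtract): 19200·a = 318.050 → a = ∂h/∂x = +0.01657
Back-substitute: b = ∂h/∂y = -0.009135.
Head at (70, 375) = 432.83 + (+0.01657)·(-150) + (-0.009135)·(165) = 428.84 ft.
That is lower than the 429.14 ft at BH-02, so the point is downgradient.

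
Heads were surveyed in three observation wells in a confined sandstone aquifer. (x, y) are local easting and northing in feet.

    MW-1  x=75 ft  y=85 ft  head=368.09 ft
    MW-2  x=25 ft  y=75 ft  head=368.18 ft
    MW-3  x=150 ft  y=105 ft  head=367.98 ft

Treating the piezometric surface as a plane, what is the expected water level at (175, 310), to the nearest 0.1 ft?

368.9 ft

With h = a·x + b·y + c and MW-1 as origin, the differences give:
  (-50)·a + (-10)·b = +0.09
  75·a + 20·b = -0.11
Eliminate b (×20 and ×(-10), subtract): -250·a = 0.700 → a = ∂h/∂x = -0.002800
Back-substitute: b = ∂h/∂y = +0.005000.
h(175, 310) = 368.09 + (-0.002800)·(100) + (+0.005000)·(225) = 368.09 -0.280 +1.125 = 368.935 ft.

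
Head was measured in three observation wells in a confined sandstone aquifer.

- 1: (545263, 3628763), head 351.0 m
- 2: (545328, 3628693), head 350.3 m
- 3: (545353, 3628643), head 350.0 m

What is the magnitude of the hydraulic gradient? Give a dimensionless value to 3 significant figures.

0.00943

Differences from 1: to 2 (Δx, Δy, Δh) = (65, -70, -0.7); to 3 = (90, -120, -1.0).
Solve a·Δx + b·Δy = Δh: det = 65·(-120) − 90·(-70) = -1500.
∂h/∂x = [(-0.7)·(-120) − (-1.0)·(-70)] / -1500 = -0.009333
∂h/∂y = [65·(-1.0) − 90·(-0.7)] / -1500 = +0.001333
|∇h| = √(-0.009333² + 0.001333²) = 0.009428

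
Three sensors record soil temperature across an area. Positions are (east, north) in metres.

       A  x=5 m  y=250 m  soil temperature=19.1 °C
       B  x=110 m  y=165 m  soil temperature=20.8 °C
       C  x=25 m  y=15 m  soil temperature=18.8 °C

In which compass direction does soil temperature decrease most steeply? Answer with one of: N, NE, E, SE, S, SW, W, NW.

W

Taking A as reference: B−A = (105, -85, +1.7); C−A = (20, -235, -0.3).
Determinant of the coordinate differences = 105·(-235) − 20·(-85) = -22975.
∂T/∂x = [(+1.7)·(-235) − (-0.3)·(-85)] / -22975 = +0.01850
∂T/∂y = [105·(-0.3) − 20·(+1.7)] / -22975 = +0.002851
Steepest decrease is along −∇f = (-0.01850 E, -0.002851 N) → west.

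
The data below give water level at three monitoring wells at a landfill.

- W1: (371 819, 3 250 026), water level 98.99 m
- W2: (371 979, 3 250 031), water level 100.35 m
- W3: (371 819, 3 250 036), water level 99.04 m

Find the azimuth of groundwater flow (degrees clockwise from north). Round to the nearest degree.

239°

Differences from W1: to W2 (Δx, Δy, Δh) = (160, 5, +1.36); to W3 = (0, 10, +0.05).
Solve a·Δx + b·Δy = Δh: det = 160·10 − 0·5 = 1600.
∂h/∂x = [(+1.36)·10 − (+0.05)·5] / 1600 = +0.008344
∂h/∂y = [160·(+0.05) − 0·(+1.36)] / 1600 = +0.005000
Flow direction (−∇h) has components (-0.008344 E, -0.005000 N).
Azimuth = atan2(E, N) = atan2(-0.008344, -0.005000) = 239.1° ≈ 239°.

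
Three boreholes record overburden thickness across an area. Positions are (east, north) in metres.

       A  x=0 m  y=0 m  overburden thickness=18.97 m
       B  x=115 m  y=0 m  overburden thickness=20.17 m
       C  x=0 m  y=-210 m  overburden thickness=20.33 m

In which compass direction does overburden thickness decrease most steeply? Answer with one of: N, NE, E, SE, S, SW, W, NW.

∂d/∂x = (20.17 − 18.97) / (115 − 0) = +0.01043
∂d/∂y = (20.33 − 18.97) / (-210 − 0) = -0.006476
Steepest decrease is along −∇f = (-0.01043 E, +0.006476 N) → northwest.

NW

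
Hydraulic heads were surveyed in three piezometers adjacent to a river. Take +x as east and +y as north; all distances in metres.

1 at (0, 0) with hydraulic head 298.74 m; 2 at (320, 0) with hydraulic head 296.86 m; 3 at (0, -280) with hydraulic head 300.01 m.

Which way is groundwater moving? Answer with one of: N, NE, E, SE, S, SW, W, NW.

∂h/∂x = (296.86 − 298.74) / (320 − 0) = -0.005875
∂h/∂y = (300.01 − 298.74) / (-280 − 0) = -0.004536
Flow = −∇h = (+0.005875 east, +0.004536 north), which points northeast.

NE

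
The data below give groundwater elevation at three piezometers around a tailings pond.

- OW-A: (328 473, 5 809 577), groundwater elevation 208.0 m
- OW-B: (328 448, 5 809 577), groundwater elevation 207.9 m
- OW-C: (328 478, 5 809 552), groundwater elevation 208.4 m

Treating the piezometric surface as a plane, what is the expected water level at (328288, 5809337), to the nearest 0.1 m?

210.9 m

Differences from OW-A: to OW-B (Δx, Δy, Δh) = (-25, 0, -0.1); to OW-C = (5, -25, +0.4).
Solve a·Δx + b·Δy = Δh: det = (-25)·(-25) − 5·0 = 625.
∂h/∂x = [(-0.1)·(-25) − (+0.4)·0] / 625 = +0.004000
∂h/∂y = [(-25)·(+0.4) − 5·(-0.1)] / 625 = -0.01520
h(328288, 5809337) = 208.0 + (+0.004000)·(-185) + (-0.01520)·(-240) = 208.0 -0.740 +3.648 = 210.908 m.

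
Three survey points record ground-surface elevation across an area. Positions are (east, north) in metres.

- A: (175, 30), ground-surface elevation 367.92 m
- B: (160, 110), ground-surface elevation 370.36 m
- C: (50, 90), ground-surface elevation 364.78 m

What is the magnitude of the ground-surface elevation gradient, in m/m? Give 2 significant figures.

0.058 m/m

Differences from A: to B (Δx, Δy, Δh) = (-15, 80, +2.44); to C = (-125, 60, -3.14).
Solve a·Δx + b·Δy = Δz: det = (-15)·60 − (-125)·80 = 9100.
∂z/∂x = [(+2.44)·60 − (-3.14)·80] / 9100 = +0.04369
∂z/∂y = [(-15)·(-3.14) − (-125)·(+2.44)] / 9100 = +0.03869
|∇f| = √(0.04369² + 0.03869²) = 0.05836 m/m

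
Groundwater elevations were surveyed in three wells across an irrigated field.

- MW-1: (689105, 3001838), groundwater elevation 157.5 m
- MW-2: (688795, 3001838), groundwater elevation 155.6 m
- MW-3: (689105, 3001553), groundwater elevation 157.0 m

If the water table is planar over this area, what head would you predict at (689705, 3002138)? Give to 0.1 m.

∂h/∂x = (155.6 − 157.5) / (688795 − 689105) = +0.006129
∂h/∂y = (157.0 − 157.5) / (3001553 − 3001838) = +0.001754
h(689705, 3002138) = 157.5 + (+0.006129)·(600) + (+0.001754)·(300) = 157.5 +3.677 +0.526 = 161.704 m.

161.7 m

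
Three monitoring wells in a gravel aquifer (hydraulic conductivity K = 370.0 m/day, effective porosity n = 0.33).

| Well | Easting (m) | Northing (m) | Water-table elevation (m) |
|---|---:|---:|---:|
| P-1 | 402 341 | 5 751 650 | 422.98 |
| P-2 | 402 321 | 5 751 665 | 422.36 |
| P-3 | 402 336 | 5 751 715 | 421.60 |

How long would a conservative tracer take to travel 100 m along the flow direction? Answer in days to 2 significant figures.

3.5 days

With h = a·x + b·y + c and P-1 as origin, the differences give:
  (-20)·a + 15·b = -0.62
  (-5)·a + 65·b = -1.38
Eliminate b (×65 and ×15, subtract): -1225·a = -19.600 → a = ∂h/∂x = +0.01600
Back-substitute: b = ∂h/∂y = -0.02000.
|∇h| = √(0.01600² + -0.02000²) = 0.02561
Seepage velocity v = K·i/n = 370.0 × 0.02561 / 0.33 = 28.71 m/day.
t = 100 / 28.71 = 3.483 days.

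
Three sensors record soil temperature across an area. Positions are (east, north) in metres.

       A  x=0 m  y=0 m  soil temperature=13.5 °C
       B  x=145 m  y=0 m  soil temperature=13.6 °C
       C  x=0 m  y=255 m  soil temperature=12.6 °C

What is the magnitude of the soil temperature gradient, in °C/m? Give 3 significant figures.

∂T/∂x = (13.6 − 13.5) / (145 − 0) = +0.0006897
∂T/∂y = (12.6 − 13.5) / (255 − 0) = -0.003529
|∇f| = √(0.0006897² + -0.003529²) = 0.003596 °C/m

0.00360 °C/m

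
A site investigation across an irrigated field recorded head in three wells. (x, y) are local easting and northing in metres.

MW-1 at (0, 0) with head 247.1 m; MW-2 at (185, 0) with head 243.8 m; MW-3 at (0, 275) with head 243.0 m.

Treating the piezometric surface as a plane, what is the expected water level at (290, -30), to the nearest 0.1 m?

∂h/∂x = (243.8 − 247.1) / (185 − 0) = -0.01784
∂h/∂y = (243.0 − 247.1) / (275 − 0) = -0.01491
h(290, -30) = 247.1 + (-0.01784)·(290) + (-0.01491)·(-30) = 247.1 -5.173 +0.447 = 242.374 m.

242.4 m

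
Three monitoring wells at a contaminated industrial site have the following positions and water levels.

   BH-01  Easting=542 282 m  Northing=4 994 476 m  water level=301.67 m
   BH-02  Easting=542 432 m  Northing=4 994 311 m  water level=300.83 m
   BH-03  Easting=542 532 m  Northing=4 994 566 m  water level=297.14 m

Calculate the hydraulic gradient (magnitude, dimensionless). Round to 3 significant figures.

Taking BH-01 as reference: BH-02−BH-01 = (150, -165, -0.84); BH-03−BH-01 = (250, 90, -4.53).
Determinant of the coordinate differences = 150·90 − 250·(-165) = 54750.
∂h/∂x = [(-0.84)·90 − (-4.53)·(-165)] / 54750 = -0.01503
∂h/∂y = [150·(-4.53) − 250·(-0.84)] / 54750 = -0.008575
|∇h| = √(-0.01503² + -0.008575²) = 0.0173

0.0173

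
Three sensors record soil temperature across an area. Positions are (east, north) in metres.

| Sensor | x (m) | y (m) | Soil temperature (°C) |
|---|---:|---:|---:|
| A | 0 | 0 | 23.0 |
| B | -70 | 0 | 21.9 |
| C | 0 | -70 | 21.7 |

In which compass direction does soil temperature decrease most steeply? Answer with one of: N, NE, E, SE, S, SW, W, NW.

SW

∂T/∂x = (21.9 − 23.0) / (-70 − 0) = +0.01571
∂T/∂y = (21.7 − 23.0) / (-70 − 0) = +0.01857
Steepest decrease is along −∇f = (-0.01571 E, -0.01857 N) → southwest.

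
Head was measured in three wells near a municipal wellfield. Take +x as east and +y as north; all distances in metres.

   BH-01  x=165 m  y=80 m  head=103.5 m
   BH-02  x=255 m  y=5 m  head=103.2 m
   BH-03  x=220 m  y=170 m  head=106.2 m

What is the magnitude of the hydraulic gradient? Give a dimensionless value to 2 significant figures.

With h = a·x + b·y + c and BH-01 as origin, the differences give:
  90·a + (-75)·b = -0.3
  55·a + 90·b = +2.7
Eliminate b (×90 and ×(-75), subtract): 12225·a = 175.50 → a = ∂h/∂x = +0.01436
Back-substitute: b = ∂h/∂y = +0.02123.
|∇h| = √(0.01436² + 0.02123²) = 0.02563

0.026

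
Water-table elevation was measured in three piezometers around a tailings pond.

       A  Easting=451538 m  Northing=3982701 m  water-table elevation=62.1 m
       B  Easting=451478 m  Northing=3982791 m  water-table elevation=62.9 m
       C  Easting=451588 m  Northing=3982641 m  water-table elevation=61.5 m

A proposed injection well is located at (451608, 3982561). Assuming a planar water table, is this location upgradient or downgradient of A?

Differences from A: to B (Δx, Δy, Δh) = (-60, 90, +0.8); to C = (50, -60, -0.6).
Solve a·Δx + b·Δy = Δh: det = (-60)·(-60) − 50·90 = -900.
∂h/∂x = [(+0.8)·(-60) − (-0.6)·90] / -900 = -0.006667
∂h/∂y = [(-60)·(-0.6) − 50·(+0.8)] / -900 = +0.004444
Head at (451608, 3982561) = 62.1 + (-0.006667)·(70) + (+0.004444)·(-140) = 61.01 m.
That is lower than the 62.1 m at A, so the point is downgradient.

downgradient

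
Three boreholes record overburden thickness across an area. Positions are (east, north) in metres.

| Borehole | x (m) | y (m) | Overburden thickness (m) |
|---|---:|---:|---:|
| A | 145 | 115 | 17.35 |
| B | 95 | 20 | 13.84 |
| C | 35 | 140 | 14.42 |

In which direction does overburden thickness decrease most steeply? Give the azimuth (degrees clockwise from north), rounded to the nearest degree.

237°

With d = a·x + b·y + c and A as origin, the differences give:
  (-50)·a + (-95)·b = -3.51
  (-110)·a + 25·b = -2.93
Eliminate b (×25 and ×(-95), subtract): -11700·a = -366.100 → a = ∂d/∂x = +0.03129
Back-substitute: b = ∂d/∂y = +0.02048.
Steepest decrease is along −∇f: components (-0.03129 E, -0.02048 N).
Azimuth = atan2(-0.03129, -0.02048) = 236.8° ≈ 237°.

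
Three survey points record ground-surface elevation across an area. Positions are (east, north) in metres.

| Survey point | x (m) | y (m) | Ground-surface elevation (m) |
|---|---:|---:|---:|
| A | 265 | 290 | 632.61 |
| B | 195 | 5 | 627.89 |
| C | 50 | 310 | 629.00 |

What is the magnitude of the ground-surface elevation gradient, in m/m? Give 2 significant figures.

Taking A as reference: B−A = (-70, -285, -4.72); C−A = (-215, 20, -3.61).
Solve a·Δx + b·Δy = Δz: det = (-70)·20 − (-215)·(-285) = -62675.
∂z/∂x = [(-4.72)·20 − (-3.61)·(-285)] / -62675 = +0.01792
∂z/∂y = [(-70)·(-3.61) − (-215)·(-4.72)] / -62675 = +0.01216
|∇f| = √(0.01792² + 0.01216²) = 0.02166 m/m

0.022 m/m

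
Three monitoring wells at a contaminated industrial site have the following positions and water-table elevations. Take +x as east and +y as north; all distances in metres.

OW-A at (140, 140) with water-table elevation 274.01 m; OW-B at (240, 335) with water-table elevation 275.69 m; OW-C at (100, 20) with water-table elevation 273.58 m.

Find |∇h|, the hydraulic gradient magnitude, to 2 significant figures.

With h = a·x + b·y + c and OW-A as origin, the differences give:
  100·a + 195·b = +1.68
  (-40)·a + (-120)·b = -0.43
Eliminate b (×(-120) and ×195, subtract): -4200·a = -117.750 → a = ∂h/∂x = +0.02804
Back-substitute: b = ∂h/∂y = -0.005762.
|∇h| = √(0.02804² + -0.005762²) = 0.02863

0.029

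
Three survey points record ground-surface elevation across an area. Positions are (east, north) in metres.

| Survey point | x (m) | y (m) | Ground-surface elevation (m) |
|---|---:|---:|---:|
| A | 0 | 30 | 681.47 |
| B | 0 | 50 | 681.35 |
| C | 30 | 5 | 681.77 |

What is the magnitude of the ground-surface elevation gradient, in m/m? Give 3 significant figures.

Differences from A: to B (Δx, Δy, Δh) = (0, 20, -0.12); to C = (30, -25, +0.30).
Determinant of the coordinate differences = 0·(-25) − 30·20 = -600.
∂z/∂x = [(-0.12)·(-25) − (+0.30)·20] / -600 = +0.005000
∂z/∂y = [0·(+0.30) − 30·(-0.12)] / -600 = -0.006000
|∇f| = √(0.005000² + -0.006000²) = 0.00781 m/m

0.00781 m/m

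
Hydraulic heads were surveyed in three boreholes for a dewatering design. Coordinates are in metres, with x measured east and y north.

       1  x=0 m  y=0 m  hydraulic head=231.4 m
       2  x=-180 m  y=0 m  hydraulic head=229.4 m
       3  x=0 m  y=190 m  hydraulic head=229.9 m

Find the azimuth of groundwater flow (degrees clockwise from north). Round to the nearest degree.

305°

∂h/∂x = (229.4 − 231.4) / (-180 − 0) = +0.01111
∂h/∂y = (229.9 − 231.4) / (190 − 0) = -0.007895
Flow direction (−∇h) has components (-0.01111 E, +0.007895 N).
Azimuth = atan2(E, N) = atan2(-0.01111, +0.007895) = 305.4° ≈ 305°.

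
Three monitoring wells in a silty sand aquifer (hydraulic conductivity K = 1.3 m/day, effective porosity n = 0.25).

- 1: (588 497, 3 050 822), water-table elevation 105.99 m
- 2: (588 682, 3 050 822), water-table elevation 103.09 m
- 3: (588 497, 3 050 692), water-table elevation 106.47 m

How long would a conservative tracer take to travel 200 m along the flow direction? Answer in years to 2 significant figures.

6.5 years

∂h/∂x = (103.09 − 105.99) / (588682 − 588497) = -0.01568
∂h/∂y = (106.47 − 105.99) / (3050692 − 3050822) = -0.003692
|∇h| = √(-0.01568² + -0.003692²) = 0.01611
Seepage velocity v = K·i/n = 1.3 × 0.01611 / 0.25 = 0.08377 m/day.
t = 200 / 0.08377 = 2387 days = 6.54 years.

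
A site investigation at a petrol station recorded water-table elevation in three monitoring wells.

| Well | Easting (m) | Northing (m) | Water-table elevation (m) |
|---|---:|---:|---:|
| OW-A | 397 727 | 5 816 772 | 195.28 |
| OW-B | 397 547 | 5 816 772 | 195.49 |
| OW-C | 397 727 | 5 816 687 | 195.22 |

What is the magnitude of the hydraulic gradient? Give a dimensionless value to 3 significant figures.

∂h/∂x = (195.49 − 195.28) / (397547 − 397727) = -0.001167
∂h/∂y = (195.22 − 195.28) / (5816687 − 5816772) = +0.0007059
|∇h| = √(-0.001167² + 0.0007059²) = 0.001364

0.00136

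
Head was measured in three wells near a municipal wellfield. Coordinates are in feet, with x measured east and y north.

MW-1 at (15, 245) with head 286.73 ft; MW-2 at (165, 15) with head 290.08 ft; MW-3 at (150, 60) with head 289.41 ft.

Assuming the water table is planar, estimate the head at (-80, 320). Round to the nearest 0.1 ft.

With h = a·x + b·y + c and MW-1 as origin, the differences give:
  150·a + (-230)·b = +3.35
  135·a + (-185)·b = +2.68
Eliminate b (×(-185) and ×(-230), subtract): 3300·a = -3.350 → a = ∂h/∂x = -0.001015
Back-substitute: b = ∂h/∂y = -0.01523.
h(-80, 320) = 286.73 + (-0.001015)·(-95) + (-0.01523)·(75) = 286.73 +0.096 -1.142 = 285.684 ft.

285.7 ft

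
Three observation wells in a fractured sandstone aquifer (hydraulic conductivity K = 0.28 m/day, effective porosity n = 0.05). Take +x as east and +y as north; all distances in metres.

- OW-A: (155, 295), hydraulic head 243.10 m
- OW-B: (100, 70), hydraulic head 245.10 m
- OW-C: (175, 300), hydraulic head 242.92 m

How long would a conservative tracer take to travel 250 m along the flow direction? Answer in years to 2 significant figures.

12 years

Taking OW-A as reference: OW-B−OW-A = (-55, -225, +2.00); OW-C−OW-A = (20, 5, -0.18).
Solve a·Δx + b·Δy = Δh: det = (-55)·5 − 20·(-225) = 4225.
∂h/∂x = [(+2.00)·5 − (-0.18)·(-225)] / 4225 = -0.007219
∂h/∂y = [(-55)·(-0.18) − 20·(+2.00)] / 4225 = -0.007124
|∇h| = √(-0.007219² + -0.007124²) = 0.01014
Seepage velocity v = K·i/n = 0.28 × 0.01014 / 0.05 = 0.05678 m/day.
t = 250 / 0.05678 = 4403 days = 12.1 years.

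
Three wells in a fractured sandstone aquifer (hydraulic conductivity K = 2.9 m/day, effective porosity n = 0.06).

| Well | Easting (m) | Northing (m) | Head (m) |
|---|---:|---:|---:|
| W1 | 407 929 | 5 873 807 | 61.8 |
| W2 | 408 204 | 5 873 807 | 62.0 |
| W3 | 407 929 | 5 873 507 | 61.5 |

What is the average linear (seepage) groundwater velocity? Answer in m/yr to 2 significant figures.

22 m/yr

∂h/∂x = (62.0 − 61.8) / (408204 − 407929) = +0.0007273
∂h/∂y = (61.5 − 61.8) / (5873507 − 5873807) = +0.0010000
|∇h| = √(0.0007273² + 0.0010000²) = 0.001237
Seepage velocity v = K·i/n = 2.9 × 0.001237 / 0.06 = 0.05979 m/day = 21.84 m/yr.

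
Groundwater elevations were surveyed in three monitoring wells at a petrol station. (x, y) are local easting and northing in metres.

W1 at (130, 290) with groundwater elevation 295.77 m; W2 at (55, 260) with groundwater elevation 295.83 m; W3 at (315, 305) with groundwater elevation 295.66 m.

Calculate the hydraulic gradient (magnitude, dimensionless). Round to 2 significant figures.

Taking W1 as reference: W2−W1 = (-75, -30, +0.06); W3−W1 = (185, 15, -0.11).
Solve a·Δx + b·Δy = Δh: det = (-75)·15 − 185·(-30) = 4425.
∂h/∂x = [(+0.06)·15 − (-0.11)·(-30)] / 4425 = -0.0005424
∂h/∂y = [(-75)·(-0.11) − 185·(+0.06)] / 4425 = -0.0006441
|∇h| = √(-0.0005424² + -0.0006441²) = 0.0008421

0.00084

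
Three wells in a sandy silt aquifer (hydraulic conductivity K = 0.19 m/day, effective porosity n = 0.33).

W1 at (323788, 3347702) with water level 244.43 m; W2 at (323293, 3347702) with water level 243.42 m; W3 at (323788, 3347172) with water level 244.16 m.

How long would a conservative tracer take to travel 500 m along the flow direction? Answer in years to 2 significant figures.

1100 years

∂h/∂x = (243.42 − 244.43) / (323293 − 323788) = +0.002040
∂h/∂y = (244.16 − 244.43) / (3347172 − 3347702) = +0.0005094
|∇h| = √(0.002040² + 0.0005094²) = 0.002103
Seepage velocity v = K·i/n = 0.19 × 0.002103 / 0.33 = 0.001211 m/day.
t = 500 / 0.001211 = 4.129e+05 days = 1.13e+03 years.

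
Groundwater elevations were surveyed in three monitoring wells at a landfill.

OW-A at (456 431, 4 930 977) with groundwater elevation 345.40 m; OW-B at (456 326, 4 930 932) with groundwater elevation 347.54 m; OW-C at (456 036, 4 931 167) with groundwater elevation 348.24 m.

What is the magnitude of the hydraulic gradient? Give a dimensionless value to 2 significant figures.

0.020

Taking OW-A as reference: OW-B−OW-A = (-105, -45, +2.14); OW-C−OW-A = (-395, 190, +2.84).
Determinant of the coordinate differences = (-105)·190 − (-395)·(-45) = -37725.
∂h/∂x = [(+2.14)·190 − (+2.84)·(-45)] / -37725 = -0.01417
∂h/∂y = [(-105)·(+2.84) − (-395)·(+2.14)] / -37725 = -0.01450
|∇h| = √(-0.01417² + -0.01450²) = 0.02027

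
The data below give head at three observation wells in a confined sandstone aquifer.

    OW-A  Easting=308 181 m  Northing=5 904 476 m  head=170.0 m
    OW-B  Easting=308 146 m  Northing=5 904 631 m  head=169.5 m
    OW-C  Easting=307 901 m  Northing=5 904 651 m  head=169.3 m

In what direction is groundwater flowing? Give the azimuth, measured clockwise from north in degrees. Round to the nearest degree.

Three-point gradient (reference OW-A): Δ to OW-B = (-35, 155, -0.5), Δ to OW-C = (-280, 175, -0.7).
∂h/∂x = +0.0005634, ∂h/∂y = -0.003099 (det = 37275).
Flow direction (−∇h) has components (-0.0005634 E, +0.003099 N).
Azimuth = atan2(E, N) = atan2(-0.0005634, +0.003099) = 349.7° ≈ 350°.

350°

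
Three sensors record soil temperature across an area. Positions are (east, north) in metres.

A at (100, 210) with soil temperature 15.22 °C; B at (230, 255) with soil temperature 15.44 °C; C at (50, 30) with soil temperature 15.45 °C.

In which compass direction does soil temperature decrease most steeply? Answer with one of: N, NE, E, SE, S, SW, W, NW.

With T = a·x + b·y + c and A as origin, the differences give:
  130·a + 45·b = +0.22
  (-50)·a + (-180)·b = +0.23
Eliminate b (×(-180) and ×45, subtract): -21150·a = -49.950 → a = ∂T/∂x = +0.002362
Back-substitute: b = ∂T/∂y = -0.001934.
Steepest decrease is along −∇f = (-0.002362 E, +0.001934 N) → northwest.

NW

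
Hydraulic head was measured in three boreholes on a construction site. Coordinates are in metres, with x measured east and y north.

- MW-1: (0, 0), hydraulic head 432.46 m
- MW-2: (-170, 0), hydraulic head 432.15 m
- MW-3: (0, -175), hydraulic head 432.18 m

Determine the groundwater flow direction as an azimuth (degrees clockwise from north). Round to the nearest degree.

229°

∂h/∂x = (432.15 − 432.46) / (-170 − 0) = +0.001824
∂h/∂y = (432.18 − 432.46) / (-175 − 0) = +0.001600
Flow direction (−∇h) has components (-0.001824 E, -0.001600 N).
Azimuth = atan2(E, N) = atan2(-0.001824, -0.001600) = 228.7° ≈ 229°.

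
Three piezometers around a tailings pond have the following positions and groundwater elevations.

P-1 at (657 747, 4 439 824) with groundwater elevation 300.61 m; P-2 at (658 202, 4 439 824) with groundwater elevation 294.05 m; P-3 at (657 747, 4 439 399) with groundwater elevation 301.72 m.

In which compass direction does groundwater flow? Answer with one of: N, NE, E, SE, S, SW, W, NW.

E

∂h/∂x = (294.05 − 300.61) / (658202 − 657747) = -0.01442
∂h/∂y = (301.72 − 300.61) / (4439399 − 4439824) = -0.002612
Flow = −∇h = (+0.01442 east, +0.002612 north), which points east.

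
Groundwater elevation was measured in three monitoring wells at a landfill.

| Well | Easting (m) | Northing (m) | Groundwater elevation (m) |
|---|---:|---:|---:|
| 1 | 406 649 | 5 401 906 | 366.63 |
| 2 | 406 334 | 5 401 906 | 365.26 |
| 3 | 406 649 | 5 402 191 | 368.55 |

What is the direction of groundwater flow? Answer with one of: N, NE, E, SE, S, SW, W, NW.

∂h/∂x = (365.26 − 366.63) / (406334 − 406649) = +0.004349
∂h/∂y = (368.55 − 366.63) / (5402191 − 5401906) = +0.006737
Flow = −∇h = (-0.004349 east, -0.006737 north), which points southwest.

SW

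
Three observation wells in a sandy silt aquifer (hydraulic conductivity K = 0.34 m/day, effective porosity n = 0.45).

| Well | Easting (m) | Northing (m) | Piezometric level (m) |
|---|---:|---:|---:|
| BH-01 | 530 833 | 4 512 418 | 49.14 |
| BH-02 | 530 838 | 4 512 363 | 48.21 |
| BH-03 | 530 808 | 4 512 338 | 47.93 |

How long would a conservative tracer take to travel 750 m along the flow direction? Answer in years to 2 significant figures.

160 years

With h = a·x + b·y + c and BH-01 as origin, the differences give:
  5·a + (-55)·b = -0.93
  (-25)·a + (-80)·b = -1.21
Eliminate b (×(-80) and ×(-55), subtract): -1775·a = 7.850 → a = ∂h/∂x = -0.004423
Back-substitute: b = ∂h/∂y = +0.01651.
|∇h| = √(-0.004423² + 0.01651²) = 0.01709
Seepage velocity v = K·i/n = 0.34 × 0.01709 / 0.45 = 0.01291 m/day.
t = 750 / 0.01291 = 5.809e+04 days = 159 years.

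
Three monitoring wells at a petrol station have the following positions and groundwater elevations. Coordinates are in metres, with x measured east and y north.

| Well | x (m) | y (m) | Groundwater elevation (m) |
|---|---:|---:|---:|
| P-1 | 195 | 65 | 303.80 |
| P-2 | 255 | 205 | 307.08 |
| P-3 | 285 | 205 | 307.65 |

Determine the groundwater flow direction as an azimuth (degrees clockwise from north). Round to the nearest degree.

With h = a·x + b·y + c and P-1 as origin, the differences give:
  60·a + 140·b = +3.28
  90·a + 140·b = +3.85
Eliminate b (×140 and ×140, subtract): -4200·a = -79.800 → a = ∂h/∂x = +0.01900
Back-substitute: b = ∂h/∂y = +0.01529.
Flow direction (−∇h) has components (-0.01900 E, -0.01529 N).
Azimuth = atan2(E, N) = atan2(-0.01900, -0.01529) = 231.2° ≈ 231°.

231°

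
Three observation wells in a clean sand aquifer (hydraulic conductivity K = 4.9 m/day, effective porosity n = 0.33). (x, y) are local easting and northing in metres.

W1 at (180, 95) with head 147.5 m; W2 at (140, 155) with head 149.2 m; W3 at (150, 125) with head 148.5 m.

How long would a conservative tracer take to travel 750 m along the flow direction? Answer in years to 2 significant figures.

Differences from W1: to W2 (Δx, Δy, Δh) = (-40, 60, +1.7); to W3 = (-30, 30, +1.0).
Solve a·Δx + b·Δy = Δh: det = (-40)·30 − (-30)·60 = 600.
∂h/∂x = [(+1.7)·30 − (+1.0)·60] / 600 = -0.01500
∂h/∂y = [(-40)·(+1.0) − (-30)·(+1.7)] / 600 = +0.01833
|∇h| = √(-0.01500² + 0.01833²) = 0.02369
Seepage velocity v = K·i/n = 4.9 × 0.02369 / 0.33 = 0.3518 m/day.
t = 750 / 0.3518 = 2132 days = 5.84 years.

5.8 years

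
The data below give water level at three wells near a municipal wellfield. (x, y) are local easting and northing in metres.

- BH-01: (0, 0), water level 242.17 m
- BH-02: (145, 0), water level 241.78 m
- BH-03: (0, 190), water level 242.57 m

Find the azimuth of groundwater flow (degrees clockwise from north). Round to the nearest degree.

128°

∂h/∂x = (241.78 − 242.17) / (145 − 0) = -0.002690
∂h/∂y = (242.57 − 242.17) / (190 − 0) = +0.002105
Flow direction (−∇h) has components (+0.002690 E, -0.002105 N).
Azimuth = atan2(E, N) = atan2(+0.002690, -0.002105) = 128.1° ≈ 128°.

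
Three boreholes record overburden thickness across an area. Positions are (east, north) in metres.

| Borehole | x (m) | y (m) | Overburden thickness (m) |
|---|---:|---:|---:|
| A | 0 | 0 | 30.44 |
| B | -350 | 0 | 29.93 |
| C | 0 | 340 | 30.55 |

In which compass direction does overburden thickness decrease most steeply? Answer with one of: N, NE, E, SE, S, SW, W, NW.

∂d/∂x = (29.93 − 30.44) / (-350 − 0) = +0.001457
∂d/∂y = (30.55 − 30.44) / (340 − 0) = +0.0003235
Steepest decrease is along −∇f = (-0.001457 E, -0.0003235 N) → west.

W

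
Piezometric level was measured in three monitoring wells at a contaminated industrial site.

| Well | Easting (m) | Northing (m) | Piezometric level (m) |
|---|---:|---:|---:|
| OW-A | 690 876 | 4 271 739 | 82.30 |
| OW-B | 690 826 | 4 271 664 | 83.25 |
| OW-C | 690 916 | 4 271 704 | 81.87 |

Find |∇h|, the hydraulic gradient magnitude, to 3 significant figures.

0.0142

Three-point gradient (reference OW-A): Δ to OW-B = (-50, -75, +0.95), Δ to OW-C = (40, -35, -0.43).
∂h/∂x = -0.01379, ∂h/∂y = -0.003474 (det = 4750).
|∇h| = √(-0.01379² + -0.003474²) = 0.01422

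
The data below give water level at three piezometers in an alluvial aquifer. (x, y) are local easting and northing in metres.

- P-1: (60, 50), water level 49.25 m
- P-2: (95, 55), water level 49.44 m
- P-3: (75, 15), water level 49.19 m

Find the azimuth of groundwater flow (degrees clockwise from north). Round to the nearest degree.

Three-point gradient (reference P-1): Δ to P-2 = (35, 5, +0.19), Δ to P-3 = (15, -35, -0.06).
∂h/∂x = +0.004885, ∂h/∂y = +0.003808 (det = -1300).
Flow direction (−∇h) has components (-0.004885 E, -0.003808 N).
Azimuth = atan2(E, N) = atan2(-0.004885, -0.003808) = 232.1° ≈ 232°.

232°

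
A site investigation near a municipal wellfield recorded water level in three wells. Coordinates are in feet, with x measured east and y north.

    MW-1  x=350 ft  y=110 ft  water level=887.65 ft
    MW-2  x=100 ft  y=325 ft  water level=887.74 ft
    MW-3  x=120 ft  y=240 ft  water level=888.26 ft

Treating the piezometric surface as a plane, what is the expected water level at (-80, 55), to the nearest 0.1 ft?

Taking MW-1 as reference: MW-2−MW-1 = (-250, 215, +0.09); MW-3−MW-1 = (-230, 130, +0.61).
Determinant of the coordinate differences = (-250)·130 − (-230)·215 = 16950.
∂h/∂x = [(+0.09)·130 − (+0.61)·215] / 16950 = -0.007047
∂h/∂y = [(-250)·(+0.61) − (-230)·(+0.09)] / 16950 = -0.007776
h(-80, 55) = 887.65 + (-0.007047)·(-430) + (-0.007776)·(-55) = 887.65 +3.030 +0.428 = 891.108 ft.

891.1 ft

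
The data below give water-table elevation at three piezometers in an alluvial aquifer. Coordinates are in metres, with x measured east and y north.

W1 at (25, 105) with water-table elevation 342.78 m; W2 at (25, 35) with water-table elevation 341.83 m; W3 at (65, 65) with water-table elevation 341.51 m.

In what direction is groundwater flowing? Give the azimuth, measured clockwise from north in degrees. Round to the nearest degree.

127°

Differences from W1: to W2 (Δx, Δy, Δh) = (0, -70, -0.95); to W3 = (40, -40, -1.27).
Determinant of the coordinate differences = 0·(-40) − 40·(-70) = 2800.
∂h/∂x = [(-0.95)·(-40) − (-1.27)·(-70)] / 2800 = -0.01818
∂h/∂y = [0·(-1.27) − 40·(-0.95)] / 2800 = +0.01357
Flow direction (−∇h) has components (+0.01818 E, -0.01357 N).
Azimuth = atan2(E, N) = atan2(+0.01818, -0.01357) = 126.7° ≈ 127°.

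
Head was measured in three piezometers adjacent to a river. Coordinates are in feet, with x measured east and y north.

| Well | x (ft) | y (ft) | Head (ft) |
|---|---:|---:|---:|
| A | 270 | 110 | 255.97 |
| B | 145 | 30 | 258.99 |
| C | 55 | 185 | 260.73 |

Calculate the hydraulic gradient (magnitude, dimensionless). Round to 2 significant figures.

0.023

With h = a·x + b·y + c and A as origin, the differences give:
  (-125)·a + (-80)·b = +3.02
  (-215)·a + 75·b = +4.76
Eliminate b (×75 and ×(-80), subtract): -26575·a = 607.300 → a = ∂h/∂x = -0.02285
Back-substitute: b = ∂h/∂y = -0.002043.
|∇h| = √(-0.02285² + -0.002043²) = 0.02294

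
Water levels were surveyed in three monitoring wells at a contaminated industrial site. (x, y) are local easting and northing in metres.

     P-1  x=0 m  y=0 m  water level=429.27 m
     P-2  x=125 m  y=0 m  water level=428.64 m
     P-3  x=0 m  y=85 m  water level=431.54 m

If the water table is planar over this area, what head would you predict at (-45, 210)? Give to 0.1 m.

∂h/∂x = (428.64 − 429.27) / (125 − 0) = -0.005040
∂h/∂y = (431.54 − 429.27) / (85 − 0) = +0.02671
h(-45, 210) = 429.27 + (-0.005040)·(-45) + (+0.02671)·(210) = 429.27 +0.227 +5.608 = 435.105 m.

435.1 m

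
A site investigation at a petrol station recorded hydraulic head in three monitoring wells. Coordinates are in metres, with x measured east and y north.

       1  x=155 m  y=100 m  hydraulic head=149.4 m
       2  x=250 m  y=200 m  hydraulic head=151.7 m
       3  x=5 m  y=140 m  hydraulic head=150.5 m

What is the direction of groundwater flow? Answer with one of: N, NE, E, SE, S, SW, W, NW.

Three-point gradient (reference 1): Δ to 2 = (95, 100, +2.3), Δ to 3 = (-150, 40, +1.1).
∂h/∂x = -0.0009574, ∂h/∂y = +0.02391 (det = 18800).
Flow = −∇h = (+0.0009574 east, -0.02391 north), which points south.

S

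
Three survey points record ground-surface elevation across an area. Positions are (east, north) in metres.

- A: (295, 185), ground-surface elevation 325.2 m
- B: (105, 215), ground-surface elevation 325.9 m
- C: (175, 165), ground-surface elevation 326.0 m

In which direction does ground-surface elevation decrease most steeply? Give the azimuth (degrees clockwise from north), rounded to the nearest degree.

Taking A as reference: B−A = (-190, 30, +0.7); C−A = (-120, -20, +0.8).
Determinant of the coordinate differences = (-190)·(-20) − (-120)·30 = 7400.
∂z/∂x = [(+0.7)·(-20) − (+0.8)·30] / 7400 = -0.005135
∂z/∂y = [(-190)·(+0.8) − (-120)·(+0.7)] / 7400 = -0.009189
Steepest decrease is along −∇f: components (+0.005135 E, +0.009189 N).
Azimuth = atan2(+0.005135, +0.009189) = 29.2° ≈ 029°.

029°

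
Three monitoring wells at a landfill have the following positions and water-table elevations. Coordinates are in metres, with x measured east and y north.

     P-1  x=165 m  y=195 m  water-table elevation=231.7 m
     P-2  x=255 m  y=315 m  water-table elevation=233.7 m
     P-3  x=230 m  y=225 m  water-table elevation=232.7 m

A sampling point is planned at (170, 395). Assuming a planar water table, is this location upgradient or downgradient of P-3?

Three-point gradient (reference P-1): Δ to P-2 = (90, 120, +2.0), Δ to P-3 = (65, 30, +1.0).
∂h/∂x = +0.01176, ∂h/∂y = +0.007843 (det = -5100).
Head at (170, 395) = 231.7 + (+0.01176)·(5) + (+0.007843)·(200) = 233.33 m.
That is higher than the 232.7 m at P-3, so the point is upgradient.

upgradient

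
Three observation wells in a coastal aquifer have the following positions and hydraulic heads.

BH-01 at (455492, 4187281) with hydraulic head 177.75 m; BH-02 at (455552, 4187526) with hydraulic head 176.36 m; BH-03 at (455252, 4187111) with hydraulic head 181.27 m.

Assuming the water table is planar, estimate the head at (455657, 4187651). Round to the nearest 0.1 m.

Taking BH-01 as reference: BH-02−BH-01 = (60, 245, -1.39); BH-03−BH-01 = (-240, -170, +3.52).
Determinant of the coordinate differences = 60·(-170) − (-240)·245 = 48600.
∂h/∂x = [(-1.39)·(-170) − (+3.52)·245] / 48600 = -0.01288
∂h/∂y = [60·(+3.52) − (-240)·(-1.39)] / 48600 = -0.002519
h(455657, 4187651) = 177.75 + (-0.01288)·(165) + (-0.002519)·(370) = 177.75 -2.126 -0.932 = 174.693 m.

174.7 m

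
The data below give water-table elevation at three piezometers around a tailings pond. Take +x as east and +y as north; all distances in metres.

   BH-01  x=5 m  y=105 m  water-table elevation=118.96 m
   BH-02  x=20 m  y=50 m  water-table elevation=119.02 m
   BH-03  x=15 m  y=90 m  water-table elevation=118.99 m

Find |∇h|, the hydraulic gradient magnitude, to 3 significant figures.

0.00235

Differences from BH-01: to BH-02 (Δx, Δy, Δh) = (15, -55, +0.06); to BH-03 = (10, -15, +0.03).
Determinant of the coordinate differences = 15·(-15) − 10·(-55) = 325.
∂h/∂x = [(+0.06)·(-15) − (+0.03)·(-55)] / 325 = +0.002308
∂h/∂y = [15·(+0.03) − 10·(+0.06)] / 325 = -0.0004615
|∇h| = √(0.002308² + -0.0004615²) = 0.002354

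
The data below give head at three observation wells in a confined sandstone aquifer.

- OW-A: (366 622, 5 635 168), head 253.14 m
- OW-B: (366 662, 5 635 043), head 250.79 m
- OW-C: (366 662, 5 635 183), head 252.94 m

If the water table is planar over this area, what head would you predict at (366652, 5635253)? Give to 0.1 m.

Taking OW-A as reference: OW-B−OW-A = (40, -125, -2.35); OW-C−OW-A = (40, 15, -0.20).
Determinant of the coordinate differences = 40·15 − 40·(-125) = 5600.
∂h/∂x = [(-2.35)·15 − (-0.20)·(-125)] / 5600 = -0.01076
∂h/∂y = [40·(-0.20) − 40·(-2.35)] / 5600 = +0.01536
h(366652, 5635253) = 253.14 + (-0.01076)·(30) + (+0.01536)·(85) = 253.14 -0.323 +1.305 = 254.123 m.

254.1 m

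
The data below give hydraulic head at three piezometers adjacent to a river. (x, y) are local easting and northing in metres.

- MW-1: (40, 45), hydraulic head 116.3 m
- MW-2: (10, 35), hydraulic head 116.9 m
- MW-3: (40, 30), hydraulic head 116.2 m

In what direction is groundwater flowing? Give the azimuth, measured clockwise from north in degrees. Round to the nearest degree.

107°

Differences from MW-1: to MW-2 (Δx, Δy, Δh) = (-30, -10, +0.6); to MW-3 = (0, -15, -0.1).
Determinant of the coordinate differences = (-30)·(-15) − 0·(-10) = 450.
∂h/∂x = [(+0.6)·(-15) − (-0.1)·(-10)] / 450 = -0.02222
∂h/∂y = [(-30)·(-0.1) − 0·(+0.6)] / 450 = +0.006667
Flow direction (−∇h) has components (+0.02222 E, -0.006667 N).
Azimuth = atan2(E, N) = atan2(+0.02222, -0.006667) = 106.7° ≈ 107°.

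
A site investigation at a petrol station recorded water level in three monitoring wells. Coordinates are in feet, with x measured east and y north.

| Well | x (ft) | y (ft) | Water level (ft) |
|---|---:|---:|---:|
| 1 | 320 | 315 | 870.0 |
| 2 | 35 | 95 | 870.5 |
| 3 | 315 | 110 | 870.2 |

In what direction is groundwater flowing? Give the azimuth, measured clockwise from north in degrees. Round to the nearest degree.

047°

Three-point gradient (reference 1): Δ to 2 = (-285, -220, +0.5), Δ to 3 = (-5, -205, +0.2).
∂h/∂x = -0.001020, ∂h/∂y = -0.0009507 (det = 57325).
Flow direction (−∇h) has components (+0.001020 E, +0.0009507 N).
Azimuth = atan2(E, N) = atan2(+0.001020, +0.0009507) = 47.0° ≈ 047°.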